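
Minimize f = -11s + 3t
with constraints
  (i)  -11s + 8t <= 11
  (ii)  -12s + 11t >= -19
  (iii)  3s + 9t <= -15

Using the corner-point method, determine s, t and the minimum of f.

Extreme points and f = -11s + 3t:
  (-273/25, -341/25) → f = 396/5
  (-73/41, -44/41) → f = 671/41
  (2/47, -79/47) → f = -259/47

The binding constraints are -12s + 11t = -19 and 3s + 9t = -15.
Solving simultaneously gives s = 2/47, t = -79/47.

s = 2/47, t = -79/47, minimum f = -259/47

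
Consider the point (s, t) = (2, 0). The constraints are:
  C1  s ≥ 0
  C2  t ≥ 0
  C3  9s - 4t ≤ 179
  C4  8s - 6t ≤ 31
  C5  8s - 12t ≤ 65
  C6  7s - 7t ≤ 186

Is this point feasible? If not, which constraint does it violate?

feasible

C1: 2 ≥ 0 ✓
C2: 0 ≥ 0 ✓
C3: 18 ≤ 179 ✓
C4: 16 ≤ 31 ✓
C5: 16 ≤ 65 ✓
C6: 14 ≤ 186 ✓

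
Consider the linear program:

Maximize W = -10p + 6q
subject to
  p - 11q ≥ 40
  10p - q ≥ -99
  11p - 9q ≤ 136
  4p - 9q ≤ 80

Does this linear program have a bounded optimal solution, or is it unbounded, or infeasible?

bounded optimum

Feasible corners and W = -10p + 6q:
  (-1129/109, -499/109) → W = 8296/109
  (71/7, -19/7) → W = -824/7
  (-971/86, -598/43) → W = 1267/43
  (8, -16/3) → W = -112
The feasible region has finitely many vertices and no improving ray; the maximum is 8296/109 at (-1129/109, -499/109).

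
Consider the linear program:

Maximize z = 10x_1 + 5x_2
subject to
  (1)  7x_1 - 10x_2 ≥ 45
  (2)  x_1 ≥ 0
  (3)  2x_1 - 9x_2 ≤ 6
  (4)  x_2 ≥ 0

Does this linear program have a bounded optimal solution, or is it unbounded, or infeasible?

From the feasible point (345/43, 48/43), moving in the direction (10, 7) keeps every constraint satisfied while z increases without bound.

unbounded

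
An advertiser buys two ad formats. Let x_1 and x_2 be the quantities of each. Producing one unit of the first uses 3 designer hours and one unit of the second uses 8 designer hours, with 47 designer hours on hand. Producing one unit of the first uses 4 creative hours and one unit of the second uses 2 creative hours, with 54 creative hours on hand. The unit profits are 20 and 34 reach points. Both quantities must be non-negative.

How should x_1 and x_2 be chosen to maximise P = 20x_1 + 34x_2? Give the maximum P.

x_1 = 13, x_2 = 1, maximum P = 294

At the optimal vertex, 3x_1 + 8x_2 = 47 and 4x_1 + 2x_2 = 54.
Solving simultaneously gives x_1 = 13, x_2 = 1.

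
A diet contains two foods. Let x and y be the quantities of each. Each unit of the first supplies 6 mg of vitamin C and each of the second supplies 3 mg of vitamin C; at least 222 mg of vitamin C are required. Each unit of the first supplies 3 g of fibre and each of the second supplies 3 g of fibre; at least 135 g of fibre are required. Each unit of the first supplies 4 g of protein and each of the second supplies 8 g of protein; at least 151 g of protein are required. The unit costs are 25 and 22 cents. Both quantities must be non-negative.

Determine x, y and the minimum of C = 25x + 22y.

x = 29, y = 16, minimum C = 1077

Feasible corners and C = 25x + 22y:
  (0, 74) → C = 1628
  (45, 0) → C = 1125
  (29, 16) → C = 1077
The feasible region is unbounded (it extends along (0, 1), (1, 0)), but C strictly increases along every unbounded feasible direction, so there is no improving ray and the minimum is attained at a vertex.

The binding constraints are 6x + 3y = 222 and 3x + 3y = 135.
Solving simultaneously gives x = 29, y = 16.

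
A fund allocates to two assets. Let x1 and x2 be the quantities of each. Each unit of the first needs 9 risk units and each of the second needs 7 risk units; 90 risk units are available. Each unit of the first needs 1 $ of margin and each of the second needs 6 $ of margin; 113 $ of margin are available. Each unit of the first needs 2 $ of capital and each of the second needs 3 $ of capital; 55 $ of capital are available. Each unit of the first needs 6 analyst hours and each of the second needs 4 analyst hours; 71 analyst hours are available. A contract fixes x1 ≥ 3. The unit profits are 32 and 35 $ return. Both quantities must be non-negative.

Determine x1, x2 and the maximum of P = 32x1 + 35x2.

x1 = 3, x2 = 9, maximum P = 411

At the optimal vertex, 9x1 + 7x2 = 90 and x1 = 3.
Solving simultaneously gives x1 = 3, x2 = 9.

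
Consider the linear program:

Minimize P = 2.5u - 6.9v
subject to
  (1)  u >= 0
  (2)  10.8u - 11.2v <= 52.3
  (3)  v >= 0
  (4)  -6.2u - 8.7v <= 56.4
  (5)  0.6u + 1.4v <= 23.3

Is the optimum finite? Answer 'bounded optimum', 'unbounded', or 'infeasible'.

Extreme points and P = 2.5u - 6.9v:
  (0, 0) → P = 0
  (0, 233/14) → P = -16077/140
  (523/108, 0) → P = 2615/216
  (2387/156, 3671/364) → P = -85543/2730
The feasible region has finitely many vertices and no improving ray; the minimum is -16077/140 at (0, 233/14).

bounded optimum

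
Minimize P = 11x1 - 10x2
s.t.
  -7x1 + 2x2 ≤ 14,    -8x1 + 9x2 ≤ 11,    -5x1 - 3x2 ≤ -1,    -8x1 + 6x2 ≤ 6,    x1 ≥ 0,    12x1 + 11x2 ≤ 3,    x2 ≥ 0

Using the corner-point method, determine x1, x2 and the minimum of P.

Feasible corners and P = 11x1 - 10x2:
  (2/19, 3/19) → P = -8/19
  (1/5, 0) → P = 11/5
  (1/4, 0) → P = 11/4

x1 = 2/19, x2 = 3/19, minimum P = -8/19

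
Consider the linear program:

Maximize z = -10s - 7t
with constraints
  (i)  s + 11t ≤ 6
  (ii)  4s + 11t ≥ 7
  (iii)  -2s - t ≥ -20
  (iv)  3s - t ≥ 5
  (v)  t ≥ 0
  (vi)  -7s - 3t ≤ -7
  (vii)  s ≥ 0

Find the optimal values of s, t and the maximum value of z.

s = 62/37, t = 1/37, maximum z = -627/37

Vertices and z = -10s - 7t:
  (61/34, 13/34) → z = -701/34
  (6, 0) → z = -60
  (62/37, 1/37) → z = -627/37
  (7/4, 0) → z = -35/2

The binding constraints are 4s + 11t = 7 and 3s - t = 5.
Solving simultaneously gives s = 62/37, t = 1/37.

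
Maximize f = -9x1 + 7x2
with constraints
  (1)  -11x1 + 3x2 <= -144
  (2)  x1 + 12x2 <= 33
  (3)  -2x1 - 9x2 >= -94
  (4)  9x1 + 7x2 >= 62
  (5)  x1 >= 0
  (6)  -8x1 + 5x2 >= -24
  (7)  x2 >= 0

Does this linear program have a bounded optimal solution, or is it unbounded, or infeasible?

infeasible

The boundaries -11x1 + 3x2 = -144 and x1 + 12x2 = 33 meet at (203/15, 73/45), but that point violates -8x1 + 5x2 ≥ -24. Every candidate vertex is excluded by some other constraint, so the feasible region is empty.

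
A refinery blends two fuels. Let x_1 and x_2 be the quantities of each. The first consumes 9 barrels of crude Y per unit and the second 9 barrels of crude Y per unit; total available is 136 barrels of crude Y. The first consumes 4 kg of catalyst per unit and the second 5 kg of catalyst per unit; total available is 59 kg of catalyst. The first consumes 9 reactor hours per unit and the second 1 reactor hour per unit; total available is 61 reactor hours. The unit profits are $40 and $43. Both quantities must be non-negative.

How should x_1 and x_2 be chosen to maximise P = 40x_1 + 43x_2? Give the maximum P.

x_1 = 6, x_2 = 7, maximum P = 541

Corner points and P = 40x_1 + 43x_2:
  (0, 0) → P = 0
  (0, 59/5) → P = 2537/5
  (61/9, 0) → P = 2440/9
  (6, 7) → P = 541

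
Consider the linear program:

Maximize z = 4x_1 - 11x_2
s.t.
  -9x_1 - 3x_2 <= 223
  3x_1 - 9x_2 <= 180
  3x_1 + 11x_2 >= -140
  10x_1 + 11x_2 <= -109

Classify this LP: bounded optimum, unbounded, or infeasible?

bounded optimum

Extreme points and z = 4x_1 - 11x_2:
  (-2033/90, -197/30) → z = -1631/90
  (-2126/69, 1249/69) → z = -22243/69
  (31/7, -1073/77) → z = 171
The feasible region has finitely many vertices and no improving ray; the maximum is 171 at (31/7, -1073/77).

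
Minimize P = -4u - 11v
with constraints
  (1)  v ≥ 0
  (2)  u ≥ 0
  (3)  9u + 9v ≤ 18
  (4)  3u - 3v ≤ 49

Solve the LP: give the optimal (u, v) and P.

u = 0, v = 2, minimum P = -22

Vertices and P = -4u - 11v:
  (0, 0) → P = 0
  (2, 0) → P = -8
  (0, 2) → P = -22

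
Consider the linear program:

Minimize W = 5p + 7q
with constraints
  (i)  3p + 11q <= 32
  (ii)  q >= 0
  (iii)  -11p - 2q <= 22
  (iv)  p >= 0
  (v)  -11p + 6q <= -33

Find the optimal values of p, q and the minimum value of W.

p = 3, q = 0, minimum W = 15

Vertices and W = 5p + 7q:
  (32/3, 0) → W = 160/3
  (555/139, 253/139) → W = 4546/139
  (3, 0) → W = 15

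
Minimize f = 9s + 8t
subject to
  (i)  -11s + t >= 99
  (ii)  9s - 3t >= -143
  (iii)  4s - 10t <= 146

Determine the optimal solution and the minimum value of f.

Extreme points and f = 9s + 8t:
  (-77/12, 341/12) → f = 2035/12
  (-568/53, -1001/53) → f = -13120/53
  (-934/39, -943/39) → f = -15950/39

The optimum lies where 9s - 3t = -143 and 4s - 10t = 146.
Solving simultaneously gives s = -934/39, t = -943/39.

s = -934/39, t = -943/39, minimum f = -15950/39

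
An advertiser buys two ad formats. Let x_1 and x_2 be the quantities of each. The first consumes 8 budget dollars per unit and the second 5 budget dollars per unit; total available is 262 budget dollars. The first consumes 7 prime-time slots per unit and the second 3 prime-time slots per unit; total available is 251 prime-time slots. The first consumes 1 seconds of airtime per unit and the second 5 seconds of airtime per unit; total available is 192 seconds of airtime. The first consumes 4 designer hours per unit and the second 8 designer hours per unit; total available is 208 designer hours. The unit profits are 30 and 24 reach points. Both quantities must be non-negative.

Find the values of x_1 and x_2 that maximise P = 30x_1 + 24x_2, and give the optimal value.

Vertices and P = 30x_1 + 24x_2:
  (0, 0) → P = 0
  (0, 26) → P = 624
  (131/4, 0) → P = 1965/2
  (24, 14) → P = 1056

x_1 = 24, x_2 = 14, maximum P = 1056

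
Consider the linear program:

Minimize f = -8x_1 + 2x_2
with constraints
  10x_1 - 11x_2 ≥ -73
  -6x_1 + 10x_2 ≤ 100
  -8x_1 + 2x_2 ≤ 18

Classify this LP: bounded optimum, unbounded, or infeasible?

unbounded

From the feasible point (185/17, 281/17), moving in the direction (10, 6) keeps every constraint satisfied while f decreases without bound.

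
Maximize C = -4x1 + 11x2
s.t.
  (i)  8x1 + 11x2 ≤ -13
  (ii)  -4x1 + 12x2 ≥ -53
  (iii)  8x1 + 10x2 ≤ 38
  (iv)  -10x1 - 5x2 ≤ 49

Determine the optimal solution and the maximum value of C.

x1 = -237/35, x2 = 131/35, maximum C = 2389/35

The optimum lies where 8x1 + 11x2 = -13 and -10x1 - 5x2 = 49.
Solving simultaneously gives x1 = -237/35, x2 = 131/35.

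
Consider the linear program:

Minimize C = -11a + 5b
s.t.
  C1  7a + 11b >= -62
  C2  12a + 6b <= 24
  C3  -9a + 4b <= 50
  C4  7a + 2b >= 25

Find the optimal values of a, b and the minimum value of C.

a = 106/15, b = -152/15, minimum C = -642/5

Corner points and C = -11a + 5b:
  (106/15, -152/15) → C = -642/5
  (19/3, -29/3) → C = -118
  (17/3, -22/3) → C = -99

The binding constraints are 7a + 11b = -62 and 12a + 6b = 24.
Solving simultaneously gives a = 106/15, b = -152/15.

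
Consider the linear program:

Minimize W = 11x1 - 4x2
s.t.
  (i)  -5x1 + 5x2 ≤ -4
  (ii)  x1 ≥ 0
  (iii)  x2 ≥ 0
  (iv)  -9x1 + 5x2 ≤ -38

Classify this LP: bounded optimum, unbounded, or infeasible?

Feasible corners and W = 11x1 - 4x2:
  (17/2, 77/10) → W = 627/10
  (38/9, 0) → W = 418/9
The feasible region has finitely many vertices and no improving ray; the minimum is 418/9 at (38/9, 0).

bounded optimum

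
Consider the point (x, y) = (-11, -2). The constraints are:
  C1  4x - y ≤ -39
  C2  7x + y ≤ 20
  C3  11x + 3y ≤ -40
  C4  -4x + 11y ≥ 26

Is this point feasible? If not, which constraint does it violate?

not feasible — violates C4

Constraint C4: -4x + 11y = 22, which is not ≥ 26. All other constraints are satisfied.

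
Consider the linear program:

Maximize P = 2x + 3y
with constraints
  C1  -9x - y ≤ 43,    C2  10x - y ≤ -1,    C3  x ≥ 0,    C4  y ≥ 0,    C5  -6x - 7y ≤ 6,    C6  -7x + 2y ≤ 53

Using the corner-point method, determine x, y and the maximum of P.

Vertices and P = 2x + 3y:
  (0, 1) → P = 3
  (51/13, 523/13) → P = 1671/13
  (0, 53/2) → P = 159/2

At the optimal vertex, 10x - y = -1 and -7x + 2y = 53.
Solving simultaneously gives x = 51/13, y = 523/13.

x = 51/13, y = 523/13, maximum P = 1671/13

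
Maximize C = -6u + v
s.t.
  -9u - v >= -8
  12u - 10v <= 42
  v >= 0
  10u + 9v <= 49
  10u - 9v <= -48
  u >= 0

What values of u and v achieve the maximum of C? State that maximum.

Vertices and C = -6u + v:
  (1/20, 97/18) → C = 229/45
  (0, 49/9) → C = 49/9
  (0, 16/3) → C = 16/3

u = 0, v = 49/9, maximum C = 49/9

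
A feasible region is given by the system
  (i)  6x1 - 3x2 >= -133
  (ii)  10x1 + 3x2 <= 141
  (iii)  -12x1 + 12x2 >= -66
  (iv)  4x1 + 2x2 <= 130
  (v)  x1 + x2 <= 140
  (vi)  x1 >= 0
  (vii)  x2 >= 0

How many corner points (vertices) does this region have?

The feasible vertices (each the meet of two boundaries and inside every other half-plane) are:
  (1/2, 136/3)
  (0, 133/3)
  (315/26, 86/13)
  (11/2, 0)
  (0, 0)

5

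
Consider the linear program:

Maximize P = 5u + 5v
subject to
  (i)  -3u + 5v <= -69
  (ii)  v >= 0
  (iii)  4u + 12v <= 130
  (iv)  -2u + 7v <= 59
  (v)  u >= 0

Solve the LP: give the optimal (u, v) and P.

u = 65/2, v = 0, maximum P = 325/2

Extreme points and P = 5u + 5v:
  (23, 0) → P = 115
  (739/28, 57/28) → P = 995/7
  (65/2, 0) → P = 325/2

The binding constraints are v = 0 and 4u + 12v = 130.
Solving simultaneously gives u = 65/2, v = 0.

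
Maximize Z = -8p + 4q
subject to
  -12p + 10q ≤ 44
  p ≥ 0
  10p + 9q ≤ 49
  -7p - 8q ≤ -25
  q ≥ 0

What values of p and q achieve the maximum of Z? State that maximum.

p = 0, q = 22/5, maximum Z = 88/5

Corner points and Z = -8p + 4q:
  (0, 22/5) → Z = 88/5
  (47/104, 257/52) → Z = 210/13
  (0, 25/8) → Z = 25/2
  (49/10, 0) → Z = -196/5
  (25/7, 0) → Z = -200/7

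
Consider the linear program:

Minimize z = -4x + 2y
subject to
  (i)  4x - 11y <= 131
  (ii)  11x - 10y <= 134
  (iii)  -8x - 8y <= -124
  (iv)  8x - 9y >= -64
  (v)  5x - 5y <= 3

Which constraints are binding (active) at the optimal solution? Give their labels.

Feasible corners and z = -4x + 2y:
  (151/34, 188/17) → z = 74/17
  (161/20, 149/20) → z = -173/10
  (347/5, 344/5) → z = -140

The minimum is at (347/5, 344/5). Substituting into each constraint, equality holds for (iv) and (v); the remaining constraints have slack.

(iv) and (v)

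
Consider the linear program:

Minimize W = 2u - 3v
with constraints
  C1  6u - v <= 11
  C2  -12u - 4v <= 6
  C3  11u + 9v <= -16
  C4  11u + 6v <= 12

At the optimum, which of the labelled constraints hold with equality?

C2 and C3

Feasible corners and W = 2u - 3v:
  (19/18, -14/3) → W = 145/9
  (83/65, -217/65) → W = 817/65
  (5/32, -63/32) → W = 199/32

The minimum is at (5/32, -63/32). Substituting into each constraint, equality holds for C2 and C3; the remaining constraints have slack.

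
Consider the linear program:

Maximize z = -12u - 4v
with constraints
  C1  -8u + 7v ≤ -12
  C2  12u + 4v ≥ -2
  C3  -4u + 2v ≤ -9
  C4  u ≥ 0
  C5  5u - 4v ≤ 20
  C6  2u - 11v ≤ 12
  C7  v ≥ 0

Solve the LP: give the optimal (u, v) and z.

u = 9/4, v = 0, maximum z = -27

Feasible corners and z = -12u - 4v:
  (13/4, 2) → z = -47
  (92/3, 100/3) → z = -1504/3
  (9/4, 0) → z = -27
  (4, 0) → z = -48

At the optimal vertex, -4u + 2v = -9 and v = 0.
Solving simultaneously gives u = 9/4, v = 0.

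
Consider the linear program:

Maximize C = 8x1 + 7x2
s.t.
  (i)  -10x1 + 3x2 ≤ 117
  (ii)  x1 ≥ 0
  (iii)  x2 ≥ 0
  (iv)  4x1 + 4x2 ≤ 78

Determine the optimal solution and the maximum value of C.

x1 = 39/2, x2 = 0, maximum C = 156

Vertices and C = 8x1 + 7x2:
  (0, 0) → C = 0
  (0, 39/2) → C = 273/2
  (39/2, 0) → C = 156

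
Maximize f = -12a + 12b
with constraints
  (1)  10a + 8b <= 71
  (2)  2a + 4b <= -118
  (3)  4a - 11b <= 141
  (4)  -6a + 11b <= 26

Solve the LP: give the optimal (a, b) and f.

Feasible corners and f = -12a + 12b:
  (-367/19, -377/19) → f = -120/19
  (-701/23, -328/23) → f = 4476/23
  (-167/2, -475/11) → f = 5322/11

At the optimal vertex, 4a - 11b = 141 and -6a + 11b = 26.
Solving simultaneously gives a = -167/2, b = -475/11.

a = -167/2, b = -475/11, maximum f = 5322/11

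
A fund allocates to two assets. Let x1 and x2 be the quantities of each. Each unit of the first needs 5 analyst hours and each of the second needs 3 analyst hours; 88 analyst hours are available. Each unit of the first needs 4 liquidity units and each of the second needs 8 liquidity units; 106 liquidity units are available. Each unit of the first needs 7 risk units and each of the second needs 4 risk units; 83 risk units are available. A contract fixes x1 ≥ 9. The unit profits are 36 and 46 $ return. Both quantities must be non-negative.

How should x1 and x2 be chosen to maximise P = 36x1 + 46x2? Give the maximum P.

x1 = 9, x2 = 5, maximum P = 554

Feasible corners and P = 36x1 + 46x2:
  (83/7, 0) → P = 2988/7
  (9, 0) → P = 324
  (9, 5) → P = 554

The binding constraints are 7x1 + 4x2 = 83 and x1 = 9.
Solving simultaneously gives x1 = 9, x2 = 5.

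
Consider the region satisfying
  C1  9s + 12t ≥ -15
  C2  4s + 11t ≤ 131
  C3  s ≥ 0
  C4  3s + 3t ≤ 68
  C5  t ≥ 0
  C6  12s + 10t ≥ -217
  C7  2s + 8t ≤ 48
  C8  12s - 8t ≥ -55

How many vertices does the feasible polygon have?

Pairwise boundary intersections that survive every other constraint:
  (0, 0)
  (0, 6)
  (68/3, 0)
  (200/9, 4/9)

4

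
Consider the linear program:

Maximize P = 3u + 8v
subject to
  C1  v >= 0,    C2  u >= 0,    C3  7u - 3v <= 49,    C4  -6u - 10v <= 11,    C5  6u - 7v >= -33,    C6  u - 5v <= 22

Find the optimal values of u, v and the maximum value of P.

u = 442/31, v = 525/31, maximum P = 5526/31

The optimum lies where 7u - 3v = 49 and 6u - 7v = -33.
Solving simultaneously gives u = 442/31, v = 525/31.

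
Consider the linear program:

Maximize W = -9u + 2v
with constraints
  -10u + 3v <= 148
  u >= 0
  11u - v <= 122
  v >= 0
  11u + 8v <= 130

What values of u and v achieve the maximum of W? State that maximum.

Feasible corners and W = -9u + 2v:
  (0, 0) → W = 0
  (0, 65/4) → W = 65/2
  (122/11, 0) → W = -1098/11
  (1106/99, 8/9) → W = -9778/99

At the optimal vertex, u = 0 and 11u + 8v = 130.
Solving simultaneously gives u = 0, v = 65/4.

u = 0, v = 65/4, maximum W = 65/2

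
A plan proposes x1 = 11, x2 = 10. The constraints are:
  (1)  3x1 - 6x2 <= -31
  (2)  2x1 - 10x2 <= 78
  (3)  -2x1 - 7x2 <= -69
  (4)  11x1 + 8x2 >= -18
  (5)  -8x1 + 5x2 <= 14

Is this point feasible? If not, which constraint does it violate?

not feasible — violates (1)

Constraint (1): 3x1 - 6x2 = -27, which is not ≤ -31. All other constraints are satisfied.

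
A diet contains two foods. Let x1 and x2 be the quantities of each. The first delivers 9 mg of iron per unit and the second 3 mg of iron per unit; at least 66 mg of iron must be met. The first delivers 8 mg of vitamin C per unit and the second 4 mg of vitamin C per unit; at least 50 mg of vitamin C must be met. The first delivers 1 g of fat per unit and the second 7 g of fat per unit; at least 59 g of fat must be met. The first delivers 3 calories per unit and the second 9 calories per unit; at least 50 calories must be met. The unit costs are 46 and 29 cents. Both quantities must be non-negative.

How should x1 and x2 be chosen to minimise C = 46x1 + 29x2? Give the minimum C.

The feasible region is unbounded (it extends along (0, 1), (1, 0)), but C strictly increases along every unbounded feasible direction, so there is no improving ray and the minimum is attained at a vertex.

x1 = 19/4, x2 = 31/4, minimum C = 1773/4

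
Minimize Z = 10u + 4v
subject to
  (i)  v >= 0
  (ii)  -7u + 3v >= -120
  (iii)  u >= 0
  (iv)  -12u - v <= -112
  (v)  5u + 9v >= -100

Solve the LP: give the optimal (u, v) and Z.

Vertices and Z = 10u + 4v:
  (120/7, 0) → Z = 1200/7
  (28/3, 0) → Z = 280/3
  (0, 112) → Z = 448
The feasible region is unbounded (it extends along (0, 1), (3, 7)), but Z strictly increases along every unbounded feasible direction, so there is no improving ray and the minimum is attained at a vertex.

The binding constraints are v = 0 and -12u - v = -112.
Solving simultaneously gives u = 28/3, v = 0.

u = 28/3, v = 0, minimum Z = 280/3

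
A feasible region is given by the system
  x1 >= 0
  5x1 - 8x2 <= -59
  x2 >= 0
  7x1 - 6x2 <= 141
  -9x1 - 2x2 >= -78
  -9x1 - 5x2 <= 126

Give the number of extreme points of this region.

Intersecting each pair of boundary lines and keeping only the points that satisfy every inequality leaves:
  (0, 59/8)
  (0, 39)
  (253/41, 921/82)

3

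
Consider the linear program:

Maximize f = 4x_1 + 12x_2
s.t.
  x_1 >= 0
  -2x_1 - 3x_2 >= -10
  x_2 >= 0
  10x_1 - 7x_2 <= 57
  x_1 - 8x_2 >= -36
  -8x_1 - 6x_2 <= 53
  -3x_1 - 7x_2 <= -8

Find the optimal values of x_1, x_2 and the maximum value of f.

x_1 = 0, x_2 = 10/3, maximum f = 40

The optimum lies where x_1 = 0 and -2x_1 - 3x_2 = -10.
Solving simultaneously gives x_1 = 0, x_2 = 10/3.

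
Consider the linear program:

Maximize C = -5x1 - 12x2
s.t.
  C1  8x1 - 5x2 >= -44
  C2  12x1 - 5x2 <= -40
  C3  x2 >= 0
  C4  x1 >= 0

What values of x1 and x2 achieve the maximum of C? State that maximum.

x1 = 0, x2 = 8, maximum C = -96

Feasible corners and C = -5x1 - 12x2:
  (1, 52/5) → C = -649/5
  (0, 44/5) → C = -528/5
  (0, 8) → C = -96

At the optimal vertex, 12x1 - 5x2 = -40 and x1 = 0.
Solving simultaneously gives x1 = 0, x2 = 8.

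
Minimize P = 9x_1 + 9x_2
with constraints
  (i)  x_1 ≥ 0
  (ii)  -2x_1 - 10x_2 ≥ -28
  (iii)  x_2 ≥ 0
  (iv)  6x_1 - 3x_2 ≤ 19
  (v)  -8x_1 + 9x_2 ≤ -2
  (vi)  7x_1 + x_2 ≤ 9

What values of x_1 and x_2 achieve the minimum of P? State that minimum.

Corner points and P = 9x_1 + 9x_2:
  (1/4, 0) → P = 9/4
  (9/7, 0) → P = 81/7
  (83/71, 58/71) → P = 1269/71

The binding constraints are x_2 = 0 and -8x_1 + 9x_2 = -2.
Solving simultaneously gives x_1 = 1/4, x_2 = 0.

x_1 = 1/4, x_2 = 0, minimum P = 9/4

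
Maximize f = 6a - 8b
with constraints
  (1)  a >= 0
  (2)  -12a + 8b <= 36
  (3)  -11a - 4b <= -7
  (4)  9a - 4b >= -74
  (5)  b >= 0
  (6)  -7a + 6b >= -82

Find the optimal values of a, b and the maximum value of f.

Corner points and f = 6a - 8b:
  (0, 9/2) → f = -36
  (0, 7/4) → f = -14
  (7/11, 0) → f = 42/11
  (82/7, 0) → f = 492/7
The feasible region is unbounded (it extends along (2, 3), (6, 7)), but f strictly decreases along every unbounded feasible direction, so there is no improving ray and the maximum is attained at a vertex.

The optimum lies where b = 0 and -7a + 6b = -82.
Solving simultaneously gives a = 82/7, b = 0.

a = 82/7, b = 0, maximum f = 492/7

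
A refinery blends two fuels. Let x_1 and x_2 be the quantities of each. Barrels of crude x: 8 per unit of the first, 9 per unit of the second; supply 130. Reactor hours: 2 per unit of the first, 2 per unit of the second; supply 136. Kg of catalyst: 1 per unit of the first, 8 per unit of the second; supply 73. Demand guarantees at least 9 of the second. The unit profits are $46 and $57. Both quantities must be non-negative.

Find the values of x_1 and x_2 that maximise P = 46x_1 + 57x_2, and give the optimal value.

Corner points and P = 46x_1 + 57x_2:
  (0, 73/8) → P = 4161/8
  (0, 9) → P = 513
  (1, 9) → P = 559

At the optimal vertex, x_1 + 8x_2 = 73 and x_2 = 9.
Solving simultaneously gives x_1 = 1, x_2 = 9.

x_1 = 1, x_2 = 9, maximum P = 559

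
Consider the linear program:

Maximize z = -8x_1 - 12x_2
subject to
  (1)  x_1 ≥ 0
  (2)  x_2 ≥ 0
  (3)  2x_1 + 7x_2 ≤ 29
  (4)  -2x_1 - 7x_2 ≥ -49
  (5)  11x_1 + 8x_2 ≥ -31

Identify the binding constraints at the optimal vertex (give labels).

Extreme points and z = -8x_1 - 12x_2:
  (0, 0) → z = 0
  (0, 29/7) → z = -348/7
  (29/2, 0) → z = -116

The maximum is at (0, 0). Substituting into each constraint, equality holds for (1) and (2); the remaining constraints have slack.

(1) and (2)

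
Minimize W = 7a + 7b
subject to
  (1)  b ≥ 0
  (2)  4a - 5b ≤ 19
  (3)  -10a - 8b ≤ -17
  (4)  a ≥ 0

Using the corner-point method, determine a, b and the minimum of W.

a = 17/10, b = 0, minimum W = 119/10

Extreme points and W = 7a + 7b:
  (19/4, 0) → W = 133/4
  (17/10, 0) → W = 119/10
  (0, 17/8) → W = 119/8
The feasible region is unbounded (it extends along (0, 1), (5, 4)), but W strictly increases along every unbounded feasible direction, so there is no improving ray and the minimum is attained at a vertex.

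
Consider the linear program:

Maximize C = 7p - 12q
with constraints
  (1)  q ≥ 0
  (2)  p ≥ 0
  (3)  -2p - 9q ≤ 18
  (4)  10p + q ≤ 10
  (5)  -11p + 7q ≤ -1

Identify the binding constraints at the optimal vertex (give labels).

Extreme points and C = 7p - 12q:
  (1, 0) → C = 7
  (1/11, 0) → C = 7/11
  (71/81, 100/81) → C = -703/81

The maximum is at (1, 0). Substituting into each constraint, equality holds for (1) and (4); the remaining constraints have slack.

(1) and (4)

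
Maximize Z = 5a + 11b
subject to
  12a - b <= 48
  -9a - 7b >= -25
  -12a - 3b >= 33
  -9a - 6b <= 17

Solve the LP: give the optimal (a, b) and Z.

a = -269/9, b = 42, maximum Z = 2813/9

Corner points and Z = 5a + 11b:
  (-102/19, 199/19) → Z = 1679/19
  (-269/9, 42) → Z = 2813/9
  (-49/15, 31/15) → Z = 32/5

The binding constraints are -9a - 7b = -25 and -9a - 6b = 17.
Solving simultaneously gives a = -269/9, b = 42.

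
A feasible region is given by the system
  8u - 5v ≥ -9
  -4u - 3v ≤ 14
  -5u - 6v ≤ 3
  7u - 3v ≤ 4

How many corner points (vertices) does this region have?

3

Intersecting each pair of boundary lines and keeping only the points that satisfy every inequality leaves:
  (-69/73, 21/73)
  (47/11, 95/11)
  (5/19, -41/57)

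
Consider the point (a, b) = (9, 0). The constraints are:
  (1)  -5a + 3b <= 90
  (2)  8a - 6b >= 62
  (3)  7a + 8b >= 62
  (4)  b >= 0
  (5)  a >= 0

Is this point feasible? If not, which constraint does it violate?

feasible

(1): -45 ≤ 90 ✓
(2): 72 ≥ 62 ✓
(3): 63 ≥ 62 ✓
(4): 0 ≥ 0 ✓
(5): 9 ≥ 0 ✓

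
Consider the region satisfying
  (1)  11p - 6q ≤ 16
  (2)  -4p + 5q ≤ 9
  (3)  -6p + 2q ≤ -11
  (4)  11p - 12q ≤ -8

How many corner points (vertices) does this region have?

4

Of the 6 pairwise boundary intersections, those satisfying every inequality are:
  (134/31, 163/31)
  (40/11, 4)
  (73/22, 49/11)
  (74/25, 169/50)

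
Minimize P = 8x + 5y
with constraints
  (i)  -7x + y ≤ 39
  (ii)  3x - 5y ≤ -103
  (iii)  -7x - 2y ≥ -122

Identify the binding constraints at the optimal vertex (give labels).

(i) and (ii)

Vertices and P = 8x + 5y:
  (-23/8, 151/8) → P = 571/8
  (44/21, 161/3) → P = 5987/21
  (404/41, 1087/41) → P = 8667/41

The minimum is at (-23/8, 151/8). Substituting into each constraint, equality holds for (i) and (ii); the remaining constraints have slack.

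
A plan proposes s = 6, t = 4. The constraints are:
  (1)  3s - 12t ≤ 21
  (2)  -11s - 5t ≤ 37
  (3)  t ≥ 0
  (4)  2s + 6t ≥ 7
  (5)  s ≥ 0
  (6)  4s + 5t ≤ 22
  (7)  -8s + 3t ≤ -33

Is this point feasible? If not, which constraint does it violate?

not feasible — violates (6)

Constraint (6): 4s + 5t = 44, which is not ≤ 22. All other constraints are satisfied.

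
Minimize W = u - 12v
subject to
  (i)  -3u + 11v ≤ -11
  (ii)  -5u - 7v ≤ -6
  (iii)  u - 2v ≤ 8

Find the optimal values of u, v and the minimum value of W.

Corner points and W = u - 12v:
  (143/76, -37/76) → W = 587/76
  (66/5, 13/5) → W = -18
  (4, -2) → W = 28

u = 66/5, v = 13/5, minimum W = -18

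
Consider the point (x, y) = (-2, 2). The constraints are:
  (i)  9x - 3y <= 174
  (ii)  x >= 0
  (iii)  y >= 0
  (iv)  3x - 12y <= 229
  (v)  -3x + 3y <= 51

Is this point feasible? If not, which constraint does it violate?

not feasible — violates (ii)

Constraint (ii): x = -2, which is not ≥ 0. All other constraints are satisfied.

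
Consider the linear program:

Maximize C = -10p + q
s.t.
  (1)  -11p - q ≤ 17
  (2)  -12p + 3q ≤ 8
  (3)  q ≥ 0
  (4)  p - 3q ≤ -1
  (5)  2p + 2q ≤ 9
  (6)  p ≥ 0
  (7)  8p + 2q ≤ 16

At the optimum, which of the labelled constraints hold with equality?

Extreme points and C = -10p + q:
  (11/30, 62/15) → C = 7/15
  (0, 8/3) → C = 8/3
  (0, 1/3) → C = 1/3
  (23/13, 12/13) → C = -218/13
  (7/6, 10/3) → C = -25/3

The maximum is at (0, 8/3). Substituting into each constraint, equality holds for (2) and (6); the remaining constraints have slack.

(2) and (6)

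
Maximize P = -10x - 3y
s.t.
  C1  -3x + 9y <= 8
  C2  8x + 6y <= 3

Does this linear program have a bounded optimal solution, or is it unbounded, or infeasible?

unbounded

From the feasible point (-7/30, 73/90), moving in the direction (-9, -3) keeps every constraint satisfied while P increases without bound.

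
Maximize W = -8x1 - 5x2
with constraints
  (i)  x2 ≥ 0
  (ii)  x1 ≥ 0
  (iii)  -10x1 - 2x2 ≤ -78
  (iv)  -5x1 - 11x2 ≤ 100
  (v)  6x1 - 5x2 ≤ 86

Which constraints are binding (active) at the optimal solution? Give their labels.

(i) and (iii)

Corner points and W = -8x1 - 5x2:
  (39/5, 0) → W = -312/5
  (43/3, 0) → W = -344/3
  (0, 39) → W = -195
The feasible region is unbounded (it extends along (0, 1), (5, 6)), but W strictly decreases along every unbounded feasible direction, so there is no improving ray and the maximum is attained at a vertex.

The maximum is at (39/5, 0). Substituting into each constraint, equality holds for (i) and (iii); the remaining constraints have slack.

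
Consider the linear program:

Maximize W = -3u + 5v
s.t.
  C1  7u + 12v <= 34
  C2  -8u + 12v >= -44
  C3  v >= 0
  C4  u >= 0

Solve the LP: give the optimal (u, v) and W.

Feasible corners and W = -3u + 5v:
  (34/7, 0) → W = -102/7
  (0, 17/6) → W = 85/6
  (0, 0) → W = 0

u = 0, v = 17/6, maximum W = 85/6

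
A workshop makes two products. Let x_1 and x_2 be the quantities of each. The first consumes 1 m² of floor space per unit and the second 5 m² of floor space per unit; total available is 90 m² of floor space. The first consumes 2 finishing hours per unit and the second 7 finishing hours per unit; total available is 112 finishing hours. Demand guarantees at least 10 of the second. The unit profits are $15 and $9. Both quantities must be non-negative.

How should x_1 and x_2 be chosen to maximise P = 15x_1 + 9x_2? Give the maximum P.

Vertices and P = 15x_1 + 9x_2:
  (0, 16) → P = 144
  (0, 10) → P = 90
  (21, 10) → P = 405

The optimum lies where 2x_1 + 7x_2 = 112 and x_2 = 10.
Solving simultaneously gives x_1 = 21, x_2 = 10.

x_1 = 21, x_2 = 10, maximum P = 405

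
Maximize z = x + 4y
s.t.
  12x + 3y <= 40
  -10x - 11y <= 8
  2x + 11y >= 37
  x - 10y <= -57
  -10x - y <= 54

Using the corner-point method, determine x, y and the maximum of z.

Vertices and z = x + 4y:
  (229/123, 724/123) → z = 3125/123
  (-101/9, 524/9) → z = 665/3
  (-597/101, 516/101) → z = 1467/101

x = -101/9, y = 524/9, maximum z = 665/3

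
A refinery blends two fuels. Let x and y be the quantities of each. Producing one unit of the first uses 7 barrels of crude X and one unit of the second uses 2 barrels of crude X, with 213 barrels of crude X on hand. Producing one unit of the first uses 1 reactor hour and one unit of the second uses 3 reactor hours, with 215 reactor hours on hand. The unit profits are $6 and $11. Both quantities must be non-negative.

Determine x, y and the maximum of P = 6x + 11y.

x = 11, y = 68, maximum P = 814

Feasible corners and P = 6x + 11y:
  (0, 0) → P = 0
  (0, 215/3) → P = 2365/3
  (213/7, 0) → P = 1278/7
  (11, 68) → P = 814

At the optimal vertex, 7x + 2y = 213 and x + 3y = 215.
Solving simultaneously gives x = 11, y = 68.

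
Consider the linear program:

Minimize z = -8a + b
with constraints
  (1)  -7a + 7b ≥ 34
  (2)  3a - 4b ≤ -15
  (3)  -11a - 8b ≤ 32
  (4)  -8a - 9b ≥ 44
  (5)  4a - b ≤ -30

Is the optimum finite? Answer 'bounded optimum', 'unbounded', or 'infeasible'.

The boundaries 3a - 4b = -15 and 4a - b = -30 meet at (-105/13, -30/13), but that point violates -11a - 8b ≤ 32. Every candidate vertex is excluded by some other constraint, so the feasible region is empty.

infeasible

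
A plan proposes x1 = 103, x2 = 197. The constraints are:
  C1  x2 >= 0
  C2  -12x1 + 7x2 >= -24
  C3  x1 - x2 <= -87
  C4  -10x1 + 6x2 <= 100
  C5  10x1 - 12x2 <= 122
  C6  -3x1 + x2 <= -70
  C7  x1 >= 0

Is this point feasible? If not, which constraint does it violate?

not feasible — violates C4

Constraint C4: -10x1 + 6x2 = 152, which is not ≤ 100. All other constraints are satisfied.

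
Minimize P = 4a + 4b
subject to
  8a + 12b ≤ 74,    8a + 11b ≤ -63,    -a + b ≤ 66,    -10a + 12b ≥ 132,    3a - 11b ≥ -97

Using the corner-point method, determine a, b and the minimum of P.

Corner points and P = 4a + 4b:
  (-1104/103, 213/103) → P = -3564/103
  (-160/11, 587/121) → P = -4692/121
  (-330, -264) → P = -2376
  (-629/8, -101/8) → P = -365

a = -330, b = -264, minimum P = -2376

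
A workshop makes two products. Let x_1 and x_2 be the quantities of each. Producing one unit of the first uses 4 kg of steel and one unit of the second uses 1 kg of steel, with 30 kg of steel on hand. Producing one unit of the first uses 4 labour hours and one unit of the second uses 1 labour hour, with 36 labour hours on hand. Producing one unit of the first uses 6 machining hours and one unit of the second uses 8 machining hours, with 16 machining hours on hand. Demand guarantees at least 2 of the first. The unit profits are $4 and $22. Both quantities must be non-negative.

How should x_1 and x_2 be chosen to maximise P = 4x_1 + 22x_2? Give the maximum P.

x_1 = 2, x_2 = 1/2, maximum P = 19

The binding constraints are 6x_1 + 8x_2 = 16 and x_1 = 2.
Solving simultaneously gives x_1 = 2, x_2 = 1/2.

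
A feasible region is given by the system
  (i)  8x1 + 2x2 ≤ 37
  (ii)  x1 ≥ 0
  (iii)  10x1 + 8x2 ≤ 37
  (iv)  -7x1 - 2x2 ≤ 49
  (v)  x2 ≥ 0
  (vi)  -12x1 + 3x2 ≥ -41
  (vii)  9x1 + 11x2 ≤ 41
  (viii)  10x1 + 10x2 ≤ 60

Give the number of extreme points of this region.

Intersecting each pair of boundary lines and keeping only the points that satisfy every inequality leaves:
  (0, 0)
  (0, 41/11)
  (439/126, 17/63)
  (79/38, 77/38)
  (41/12, 0)

5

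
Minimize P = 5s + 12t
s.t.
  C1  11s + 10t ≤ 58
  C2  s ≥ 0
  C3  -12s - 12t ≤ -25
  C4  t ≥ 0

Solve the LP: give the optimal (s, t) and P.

s = 25/12, t = 0, minimum P = 125/12

Vertices and P = 5s + 12t:
  (0, 29/5) → P = 348/5
  (58/11, 0) → P = 290/11
  (0, 25/12) → P = 25
  (25/12, 0) → P = 125/12

At the optimal vertex, -12s - 12t = -25 and t = 0.
Solving simultaneously gives s = 25/12, t = 0.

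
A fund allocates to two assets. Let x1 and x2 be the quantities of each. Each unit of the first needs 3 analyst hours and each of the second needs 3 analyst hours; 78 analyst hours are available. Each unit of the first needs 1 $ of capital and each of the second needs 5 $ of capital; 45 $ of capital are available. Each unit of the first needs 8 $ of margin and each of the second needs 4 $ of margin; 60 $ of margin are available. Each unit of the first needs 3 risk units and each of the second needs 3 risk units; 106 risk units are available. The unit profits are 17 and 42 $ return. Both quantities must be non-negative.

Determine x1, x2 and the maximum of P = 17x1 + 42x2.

Vertices and P = 17x1 + 42x2:
  (0, 0) → P = 0
  (0, 9) → P = 378
  (15/2, 0) → P = 255/2
  (10/3, 25/3) → P = 1220/3

The binding constraints are x1 + 5x2 = 45 and 8x1 + 4x2 = 60.
Solving simultaneously gives x1 = 10/3, x2 = 25/3.

x1 = 10/3, x2 = 25/3, maximum P = 1220/3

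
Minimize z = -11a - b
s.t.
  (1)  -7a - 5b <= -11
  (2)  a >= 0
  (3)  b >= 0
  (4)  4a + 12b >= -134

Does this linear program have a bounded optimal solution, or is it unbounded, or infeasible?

unbounded

From the feasible point (0, 11/5), moving in the direction (0, 1) keeps every constraint satisfied while z decreases without bound.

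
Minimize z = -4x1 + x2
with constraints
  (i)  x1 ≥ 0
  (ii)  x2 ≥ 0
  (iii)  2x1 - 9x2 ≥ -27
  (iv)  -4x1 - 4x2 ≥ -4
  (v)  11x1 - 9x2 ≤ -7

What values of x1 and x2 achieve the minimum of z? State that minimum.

x1 = 1/10, x2 = 9/10, minimum z = 1/2

Extreme points and z = -4x1 + x2:
  (0, 1) → z = 1
  (0, 7/9) → z = 7/9
  (1/10, 9/10) → z = 1/2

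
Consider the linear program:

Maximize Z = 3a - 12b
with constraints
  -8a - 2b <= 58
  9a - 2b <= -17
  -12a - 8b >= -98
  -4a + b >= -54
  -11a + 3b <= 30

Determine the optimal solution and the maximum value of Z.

Feasible corners and Z = 3a - 12b:
  (-75/17, -193/17) → Z = 123
  (-117/23, -199/23) → Z = 2037/23
  (5/8, 181/16) → Z = -1071/8
  (27/62, 719/62) → Z = -8547/62

a = -75/17, b = -193/17, maximum Z = 123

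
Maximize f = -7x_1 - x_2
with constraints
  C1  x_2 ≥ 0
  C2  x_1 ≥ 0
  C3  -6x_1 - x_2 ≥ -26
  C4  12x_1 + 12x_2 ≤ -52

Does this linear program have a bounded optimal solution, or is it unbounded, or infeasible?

The boundaries x_2 = 0 and x_1 = 0 meet at (0, 0), but that point violates 12x_1 + 12x_2 ≤ -52. Every candidate vertex is excluded by some other constraint, so the feasible region is empty.

infeasible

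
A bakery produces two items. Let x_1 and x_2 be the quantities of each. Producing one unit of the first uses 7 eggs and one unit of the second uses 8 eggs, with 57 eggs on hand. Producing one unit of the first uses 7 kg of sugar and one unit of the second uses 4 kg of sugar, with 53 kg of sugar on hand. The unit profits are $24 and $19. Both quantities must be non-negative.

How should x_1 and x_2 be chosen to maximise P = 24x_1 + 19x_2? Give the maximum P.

x_1 = 7, x_2 = 1, maximum P = 187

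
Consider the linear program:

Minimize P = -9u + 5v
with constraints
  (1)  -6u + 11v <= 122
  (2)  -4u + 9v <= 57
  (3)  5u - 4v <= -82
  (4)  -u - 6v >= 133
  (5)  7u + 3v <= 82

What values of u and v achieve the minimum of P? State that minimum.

The feasible region is unbounded (it extends along (-11, -6), (-4, -5)), but P strictly increases along every unbounded feasible direction, so there is no improving ray and the minimum is attained at a vertex.

The optimum lies where 5u - 4v = -82 and -u - 6v = 133.
Solving simultaneously gives u = -512/17, v = -583/34.

u = -512/17, v = -583/34, minimum P = 6301/34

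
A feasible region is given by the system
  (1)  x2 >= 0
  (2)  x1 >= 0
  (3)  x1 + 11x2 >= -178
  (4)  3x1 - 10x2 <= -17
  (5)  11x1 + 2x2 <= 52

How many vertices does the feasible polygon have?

The feasible vertices (each the meet of two boundaries and inside every other half-plane) are:
  (0, 17/10)
  (0, 26)
  (243/58, 343/116)

3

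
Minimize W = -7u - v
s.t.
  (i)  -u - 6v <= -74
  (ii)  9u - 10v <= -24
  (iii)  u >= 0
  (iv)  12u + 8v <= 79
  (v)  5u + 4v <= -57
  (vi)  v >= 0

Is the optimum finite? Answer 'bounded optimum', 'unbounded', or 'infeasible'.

infeasible

The boundaries -u - 6v = -74 and 5u + 4v = -57 meet at (-319/13, 427/26), but that point violates u ≥ 0. Every candidate vertex is excluded by some other constraint, so the feasible region is empty.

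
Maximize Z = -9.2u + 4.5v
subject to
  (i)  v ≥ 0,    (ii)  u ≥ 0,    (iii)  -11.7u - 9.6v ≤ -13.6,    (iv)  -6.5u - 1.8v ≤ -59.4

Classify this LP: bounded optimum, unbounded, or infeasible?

From the feasible point (594/65, 0), moving in the direction (0, 1) keeps every constraint satisfied while Z increases without bound.

unbounded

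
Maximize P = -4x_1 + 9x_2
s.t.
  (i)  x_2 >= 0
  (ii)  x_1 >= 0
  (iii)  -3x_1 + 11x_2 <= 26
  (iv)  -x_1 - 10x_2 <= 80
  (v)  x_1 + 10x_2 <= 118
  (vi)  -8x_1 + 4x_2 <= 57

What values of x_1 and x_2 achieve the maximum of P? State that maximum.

Vertices and P = -4x_1 + 9x_2:
  (0, 0) → P = 0
  (118, 0) → P = -472
  (0, 26/11) → P = 234/11
  (1038/41, 380/41) → P = -732/41

At the optimal vertex, x_1 = 0 and -3x_1 + 11x_2 = 26.
Solving simultaneously gives x_1 = 0, x_2 = 26/11.

x_1 = 0, x_2 = 26/11, maximum P = 234/11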